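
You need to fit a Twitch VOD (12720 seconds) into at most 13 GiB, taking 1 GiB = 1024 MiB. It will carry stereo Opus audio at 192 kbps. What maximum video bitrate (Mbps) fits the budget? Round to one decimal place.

8.6 Mbps

Budget: 13 GiB = 111669.1 Mb.
Total bitrate budget: 111669.1 Mb / 12720 s = 8.779 Mbps.
Audio: 192 kbps = 0.192 Mbps.
Video: 8.779 − 0.192 = 8.587 Mbps.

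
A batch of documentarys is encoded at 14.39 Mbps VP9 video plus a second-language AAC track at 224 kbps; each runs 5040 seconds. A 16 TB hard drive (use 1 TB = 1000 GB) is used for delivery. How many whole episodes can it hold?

1737

Audio: 224 kbps = 0.224 Mbps.
Total bitrate: 14.614 Mbps.
Per item: 14.614 Mbps × 5040 s = 73,655 Mb = 9,207 MB.
Capacity: 16 TB = 128,000,000 Mb; 1737.84 items → 1737 complete.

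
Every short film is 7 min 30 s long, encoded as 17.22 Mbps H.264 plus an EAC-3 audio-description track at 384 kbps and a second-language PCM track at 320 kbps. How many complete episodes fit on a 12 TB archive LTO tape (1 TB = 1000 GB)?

11902

7 min 30 s = 450 s
Audio total: 384 + 320 = 704 kbps = 0.704 Mbps.
Total bitrate: 17.924 Mbps.
Per item: 17.924 Mbps × 450 s = 8,066 Mb = 1,008 MB.
Capacity: 12 TB = 96,000,000 Mb; 11902.11 items → 11902 complete.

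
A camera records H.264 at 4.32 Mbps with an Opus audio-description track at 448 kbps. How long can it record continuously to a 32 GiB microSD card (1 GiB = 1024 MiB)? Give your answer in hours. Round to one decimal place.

Audio: 448 kbps = 0.448 Mbps.
Total bitrate: 4.32 + 0.448 = 4.768 Mbps.
Capacity: 32 GiB = 274,878 Mb.
Recording time: 274,878 / 4.768 = 57,651 s ≈ 16.0 hours.

16.0 hours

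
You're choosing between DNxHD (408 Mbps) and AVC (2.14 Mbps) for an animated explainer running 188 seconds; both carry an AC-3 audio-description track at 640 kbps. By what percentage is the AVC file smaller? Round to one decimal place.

99.3%

Audio: 640 kbps = 0.640 Mbps.
DNxHD: 408.640 Mbps × 188 s = 76824.3 Mb = 8.944 GiB.
AVC: 2.780 Mbps × 188 s = 522.6 Mb = 0.061 GiB.
Reduction: (1 − 0.061/8.944) × 100 = 99.32%.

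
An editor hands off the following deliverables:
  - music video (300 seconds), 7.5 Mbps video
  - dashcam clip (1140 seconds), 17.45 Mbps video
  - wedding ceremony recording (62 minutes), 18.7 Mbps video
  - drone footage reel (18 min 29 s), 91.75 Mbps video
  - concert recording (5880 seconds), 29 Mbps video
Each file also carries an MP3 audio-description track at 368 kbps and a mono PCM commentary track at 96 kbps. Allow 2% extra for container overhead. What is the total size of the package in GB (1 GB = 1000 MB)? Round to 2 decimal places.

Audio total: 368 + 96 = 464 kbps = 0.464 Mbps.
music video: 7.964 Mbps × 300 s × 1.02 = 2437.0 Mb
dashcam clip: 17.914 Mbps × 1140 s × 1.02 = 20830.4 Mb
wedding ceremony recording: 19.164 Mbps × 3720 s × 1.02 = 72715.9 Mb
drone footage reel: 92.214 Mbps × 1109 s × 1.02 = 104310.6 Mb
concert recording: 29.464 Mbps × 5880 s × 1.02 = 176713.3 Mb
Total: 377007.2 Mb = 47125.9 MB.
= 47.13 GB.

47.13 GB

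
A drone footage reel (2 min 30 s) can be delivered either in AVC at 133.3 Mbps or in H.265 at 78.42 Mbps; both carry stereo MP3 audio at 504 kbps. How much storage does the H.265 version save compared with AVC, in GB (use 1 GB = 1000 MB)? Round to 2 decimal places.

1.03 GB

2 min 30 s = 150 s
Audio: 504 kbps = 0.504 Mbps.
AVC: 133.804 Mbps × 150 s = 20070.6 Mb = 2.509 GB.
H.265: 78.924 Mbps × 150 s = 11838.6 Mb = 1.480 GB.
Saving: 2.509 − 1.480 = 1.029 GB.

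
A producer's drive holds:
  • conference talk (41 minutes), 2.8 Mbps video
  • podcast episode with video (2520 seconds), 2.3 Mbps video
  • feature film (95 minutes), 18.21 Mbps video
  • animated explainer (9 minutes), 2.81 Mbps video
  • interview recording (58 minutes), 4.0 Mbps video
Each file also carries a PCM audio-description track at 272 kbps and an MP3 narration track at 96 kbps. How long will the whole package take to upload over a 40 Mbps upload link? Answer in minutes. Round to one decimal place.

57.2 minutes

Audio total: 272 + 96 = 368 kbps = 0.368 Mbps.
conference talk: 3.168 Mbps × 2460 s = 7793.3 Mb
podcast episode with video: 2.668 Mbps × 2520 s = 6723.4 Mb
feature film: 18.578 Mbps × 5700 s = 105894.6 Mb
animated explainer: 3.178 Mbps × 540 s = 1716.1 Mb
interview recording: 4.368 Mbps × 3480 s = 15200.6 Mb
Total: 137328.0 Mb = 17166.0 MB.
At 40 Mbps: 137328.0 / 40 = 3433 s ≈ 57.2 minutes.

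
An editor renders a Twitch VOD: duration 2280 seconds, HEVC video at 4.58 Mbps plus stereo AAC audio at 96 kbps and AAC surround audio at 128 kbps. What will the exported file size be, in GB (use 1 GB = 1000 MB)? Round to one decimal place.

1.4 GB

Audio total: 96 + 128 = 224 kbps = 0.224 Mbps.
Total bitrate: 4.58 + 0.224 = 4.804 Mbps.
Stream data: 4.804 Mbps × 2280 s = 10953.1 Mb.
10,953 Mb ÷ 8 = 1,369 MB → 1.369 GB.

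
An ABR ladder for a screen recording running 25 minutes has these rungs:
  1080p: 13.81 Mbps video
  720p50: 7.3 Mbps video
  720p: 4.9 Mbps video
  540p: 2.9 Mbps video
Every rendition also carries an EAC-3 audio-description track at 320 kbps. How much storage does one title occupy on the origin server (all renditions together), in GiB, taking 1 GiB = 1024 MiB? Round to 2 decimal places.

25 min = 1500 s
Audio: 320 kbps = 0.320 Mbps.
Sum of rendition bitrates: (13.81+0.320) + (7.3+0.320) + (4.9+0.320) + (2.9+0.320) = 30.190 Mbps.
× 1500 s = 45,285 Mb = 5,661 MB = 5.272 GiB.

5.27 GiB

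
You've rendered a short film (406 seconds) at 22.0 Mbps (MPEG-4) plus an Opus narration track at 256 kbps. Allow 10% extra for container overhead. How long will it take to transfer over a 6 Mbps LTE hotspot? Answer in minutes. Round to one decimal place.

27.6 minutes

Audio: 256 kbps = 0.256 Mbps.
Total bitrate: 22.256 Mbps.
File: 22.256 Mbps × 406 s = 9035.9 Mb.
With 10% container overhead: ×1.10. → 9939.5 Mb.
At 6 Mbps: 9939.5 / 6 = 1656.6 s ≈ 27.6 minutes.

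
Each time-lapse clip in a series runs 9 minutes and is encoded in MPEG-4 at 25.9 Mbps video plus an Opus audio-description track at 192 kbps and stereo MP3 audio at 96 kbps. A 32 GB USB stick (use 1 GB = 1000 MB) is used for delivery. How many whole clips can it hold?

18

9 min = 540 s
Audio total: 192 + 96 = 288 kbps = 0.288 Mbps.
Total bitrate: 26.188 Mbps.
Per item: 26.188 Mbps × 540 s = 14,142 Mb = 1,768 MB.
Capacity: 32 GB = 256,000 Mb; 18.10 items → 18 complete.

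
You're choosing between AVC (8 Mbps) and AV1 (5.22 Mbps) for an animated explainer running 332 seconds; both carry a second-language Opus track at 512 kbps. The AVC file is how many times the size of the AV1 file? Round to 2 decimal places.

Audio: 512 kbps = 0.512 Mbps.
AVC: 8.512 Mbps × 332 s = 2826.0 Mb = 336.884 MiB.
AV1: 5.732 Mbps × 332 s = 1903.0 Mb = 226.858 MiB.
Ratio: 336.884 / 226.858 = 1.485.

1.48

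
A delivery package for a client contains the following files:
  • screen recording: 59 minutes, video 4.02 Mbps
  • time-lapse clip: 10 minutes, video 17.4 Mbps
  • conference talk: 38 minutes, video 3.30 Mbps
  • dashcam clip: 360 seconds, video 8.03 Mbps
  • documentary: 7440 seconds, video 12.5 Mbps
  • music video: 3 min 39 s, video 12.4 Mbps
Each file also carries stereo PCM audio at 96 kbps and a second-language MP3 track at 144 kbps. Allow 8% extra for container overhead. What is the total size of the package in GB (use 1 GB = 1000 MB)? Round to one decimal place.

18.1 GB

Audio total: 96 + 144 = 240 kbps = 0.240 Mbps.
screen recording: 4.260 Mbps × 3540 s × 1.08 = 16286.8 Mb
time-lapse clip: 17.640 Mbps × 600 s × 1.08 = 11430.7 Mb
conference talk: 3.540 Mbps × 2280 s × 1.08 = 8716.9 Mb
dashcam clip: 8.270 Mbps × 360 s × 1.08 = 3215.4 Mb
documentary: 12.740 Mbps × 7440 s × 1.08 = 102368.4 Mb
music video: 12.640 Mbps × 219 s × 1.08 = 2989.6 Mb
Total: 145007.9 Mb = 18126.0 MB.
= 18.13 GB.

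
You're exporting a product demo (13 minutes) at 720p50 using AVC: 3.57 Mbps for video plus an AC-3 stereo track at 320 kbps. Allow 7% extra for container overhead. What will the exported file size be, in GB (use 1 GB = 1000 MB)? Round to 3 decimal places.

13 min = 780 s
Audio: 320 kbps = 0.320 Mbps.
Total bitrate: 3.57 + 0.320 = 3.890 Mbps.
Stream data: 3.890 Mbps × 780 s = 3034.2 Mb.
With 7% container overhead: ×1.07.
3,247 Mb ÷ 8 = 405.8 MB → 0.4058 GB.

0.406 GB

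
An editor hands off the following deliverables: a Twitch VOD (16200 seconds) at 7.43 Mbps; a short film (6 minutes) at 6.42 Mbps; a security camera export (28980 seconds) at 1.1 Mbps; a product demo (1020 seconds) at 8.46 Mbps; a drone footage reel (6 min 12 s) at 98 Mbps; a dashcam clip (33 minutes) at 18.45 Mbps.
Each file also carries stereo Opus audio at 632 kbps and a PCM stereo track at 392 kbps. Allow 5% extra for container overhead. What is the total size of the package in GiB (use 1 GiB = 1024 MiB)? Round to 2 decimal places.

Audio total: 632 + 392 = 1024 kbps = 1.024 Mbps.
Twitch VOD: 8.454 Mbps × 16200 s × 1.05 = 143802.5 Mb
short film: 7.444 Mbps × 360 s × 1.05 = 2813.8 Mb
security camera export: 2.124 Mbps × 28980 s × 1.05 = 64631.2 Mb
product demo: 9.484 Mbps × 1020 s × 1.05 = 10157.4 Mb
drone footage reel: 99.024 Mbps × 372 s × 1.05 = 38678.8 Mb
dashcam clip: 19.474 Mbps × 1980 s × 1.05 = 40486.4 Mb
Total: 300570.2 Mb = 37571.3 MB.
= 34.99 GiB.

34.99 GiB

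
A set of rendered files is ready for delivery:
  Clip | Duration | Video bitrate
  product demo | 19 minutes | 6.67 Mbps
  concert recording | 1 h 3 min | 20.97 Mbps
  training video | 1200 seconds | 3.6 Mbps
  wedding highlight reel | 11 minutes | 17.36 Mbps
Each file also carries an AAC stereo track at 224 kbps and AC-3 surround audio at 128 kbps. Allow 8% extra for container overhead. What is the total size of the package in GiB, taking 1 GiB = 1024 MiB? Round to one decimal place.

Audio total: 224 + 128 = 352 kbps = 0.352 Mbps.
product demo: 7.022 Mbps × 1140 s × 1.08 = 8645.5 Mb
concert recording: 21.322 Mbps × 3780 s × 1.08 = 87044.9 Mb
training video: 3.952 Mbps × 1200 s × 1.08 = 5121.8 Mb
wedding highlight reel: 17.712 Mbps × 660 s × 1.08 = 12625.1 Mb
Total: 113437.3 Mb = 14179.7 MB.
= 13.21 GiB.

13.2 GiB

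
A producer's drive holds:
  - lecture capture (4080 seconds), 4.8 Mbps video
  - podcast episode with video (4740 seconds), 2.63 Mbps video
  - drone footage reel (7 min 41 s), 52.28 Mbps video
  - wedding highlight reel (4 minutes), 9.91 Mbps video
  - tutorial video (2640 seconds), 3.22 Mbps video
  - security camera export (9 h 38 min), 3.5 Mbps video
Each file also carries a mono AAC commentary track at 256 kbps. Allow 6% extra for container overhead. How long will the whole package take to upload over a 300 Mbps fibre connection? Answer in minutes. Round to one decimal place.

Audio: 256 kbps = 0.256 Mbps.
lecture capture: 5.056 Mbps × 4080 s × 1.06 = 21866.2 Mb
podcast episode with video: 2.886 Mbps × 4740 s × 1.06 = 14500.4 Mb
drone footage reel: 52.536 Mbps × 461 s × 1.06 = 25672.2 Mb
wedding highlight reel: 10.166 Mbps × 240 s × 1.06 = 2586.2 Mb
tutorial video: 3.476 Mbps × 2640 s × 1.06 = 9727.2 Mb
security camera export: 3.756 Mbps × 34680 s × 1.06 = 138073.6 Mb
Total: 212425.9 Mb = 26553.2 MB.
At 300 Mbps: 212425.9 / 300 = 708 s ≈ 11.8 minutes.

11.8 minutes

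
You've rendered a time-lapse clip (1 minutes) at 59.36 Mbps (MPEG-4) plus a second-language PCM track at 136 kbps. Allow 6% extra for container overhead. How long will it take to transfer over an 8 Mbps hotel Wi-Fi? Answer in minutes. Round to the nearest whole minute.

Audio: 136 kbps = 0.136 Mbps.
Total bitrate: 59.496 Mbps.
File: 59.496 Mbps × 60 s = 3569.8 Mb.
With 6% container overhead: ×1.06. → 3783.9 Mb.
At 8 Mbps: 3783.9 / 8 = 473.0 s ≈ 7.88 minutes.

8 minutes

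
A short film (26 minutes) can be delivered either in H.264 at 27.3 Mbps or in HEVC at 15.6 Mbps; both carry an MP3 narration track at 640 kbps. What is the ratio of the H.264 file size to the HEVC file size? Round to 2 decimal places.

26 min = 1560 s
Audio: 640 kbps = 0.640 Mbps.
H.264: 27.940 Mbps × 1560 s = 43586.4 Mb = 5.074 GiB.
HEVC: 16.240 Mbps × 1560 s = 25334.4 Mb = 2.949 GiB.
Ratio: 5.074 / 2.949 = 1.720.

1.72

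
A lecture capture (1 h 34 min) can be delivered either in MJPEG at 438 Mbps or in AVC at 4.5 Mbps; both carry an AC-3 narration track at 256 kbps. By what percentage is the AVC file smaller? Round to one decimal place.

1 h 34 min = 94 min = 5640 s
Audio: 256 kbps = 0.256 Mbps.
MJPEG: 438.256 Mbps × 5640 s = 2471763.8 Mb = 308.970 GB.
AVC: 4.756 Mbps × 5640 s = 26823.8 Mb = 3.353 GB.
Reduction: (1 − 3.353/308.970) × 100 = 98.91%.

98.9%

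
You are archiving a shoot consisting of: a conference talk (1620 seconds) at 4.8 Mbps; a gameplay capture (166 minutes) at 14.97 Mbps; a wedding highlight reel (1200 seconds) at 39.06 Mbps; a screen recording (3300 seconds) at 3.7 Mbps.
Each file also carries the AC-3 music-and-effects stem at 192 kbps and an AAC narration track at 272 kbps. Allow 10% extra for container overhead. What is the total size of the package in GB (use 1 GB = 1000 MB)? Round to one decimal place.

30.7 GB

Audio total: 192 + 272 = 464 kbps = 0.464 Mbps.
conference talk: 5.264 Mbps × 1620 s × 1.10 = 9380.4 Mb
gameplay capture: 15.434 Mbps × 9960 s × 1.10 = 169094.9 Mb
wedding highlight reel: 39.524 Mbps × 1200 s × 1.10 = 52171.7 Mb
screen recording: 4.164 Mbps × 3300 s × 1.10 = 15115.3 Mb
Total: 245762.4 Mb = 30720.3 MB.
= 30.72 GB.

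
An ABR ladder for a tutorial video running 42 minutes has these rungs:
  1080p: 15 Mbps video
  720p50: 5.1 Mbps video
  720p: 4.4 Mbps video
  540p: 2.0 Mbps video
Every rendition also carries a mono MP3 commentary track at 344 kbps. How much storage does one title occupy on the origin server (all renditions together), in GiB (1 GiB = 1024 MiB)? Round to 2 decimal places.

8.18 GiB

42 min = 2520 s
Audio: 344 kbps = 0.344 Mbps.
Sum of rendition bitrates: (15+0.344) + (5.1+0.344) + (4.4+0.344) + (2.0+0.344) = 27.876 Mbps.
× 2520 s = 70,248 Mb = 8,781 MB = 8.178 GiB.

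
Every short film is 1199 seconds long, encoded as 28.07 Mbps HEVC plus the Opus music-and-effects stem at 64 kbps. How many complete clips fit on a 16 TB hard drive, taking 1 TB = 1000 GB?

3794

Audio: 64 kbps = 0.064 Mbps.
Total bitrate: 28.134 Mbps.
Per item: 28.134 Mbps × 1199 s = 33,733 Mb = 4,217 MB.
Capacity: 16 TB = 128,000,000 Mb; 3794.54 items → 3794 complete.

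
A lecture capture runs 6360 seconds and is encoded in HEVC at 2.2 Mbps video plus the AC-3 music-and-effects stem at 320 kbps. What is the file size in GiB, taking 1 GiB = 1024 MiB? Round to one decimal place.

Audio: 320 kbps = 0.320 Mbps.
Total bitrate: 2.2 + 0.320 = 2.520 Mbps.
Stream data: 2.520 Mbps × 6360 s = 16027.2 Mb.
16,027 Mb = 2,003,400,000 bytes ÷ 1,073,741,824 = 1.866 GiB.

1.9 GiB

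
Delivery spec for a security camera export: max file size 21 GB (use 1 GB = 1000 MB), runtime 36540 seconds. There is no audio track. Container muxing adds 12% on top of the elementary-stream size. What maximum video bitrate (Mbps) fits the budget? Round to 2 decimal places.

Budget: 21 GB = 168000.0 Mb.
Stream payload after overhead: 168000.0 / 1.12 = 150000.0 Mb.
Total bitrate budget: 150000.0 Mb / 36540 s = 4.105 Mbps.

4.11 Mbps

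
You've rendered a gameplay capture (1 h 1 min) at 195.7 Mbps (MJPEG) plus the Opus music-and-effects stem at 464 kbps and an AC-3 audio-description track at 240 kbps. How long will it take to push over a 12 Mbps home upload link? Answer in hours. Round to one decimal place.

16.6 hours

1 h 1 min = 61 min = 3660 s
Audio total: 464 + 240 = 704 kbps = 0.704 Mbps.
Total bitrate: 196.404 Mbps.
File: 196.404 Mbps × 3660 s = 718838.6 Mb.
At 12 Mbps: 718838.6 / 12 = 59903.2 s ≈ 16.6 hours.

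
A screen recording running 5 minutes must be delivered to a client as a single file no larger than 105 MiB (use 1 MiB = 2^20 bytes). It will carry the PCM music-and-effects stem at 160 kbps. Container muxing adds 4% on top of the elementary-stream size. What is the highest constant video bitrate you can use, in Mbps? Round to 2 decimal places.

2.66 Mbps

Budget: 105 MiB = 880.8 Mb.
Stream payload after overhead: 880.8 / 1.04 = 846.9 Mb.
5 min = 300 s
Total bitrate budget: 846.9 Mb / 300 s = 2.823 Mbps.
Audio: 160 kbps = 0.160 Mbps.
Video: 2.823 − 0.160 = 2.663 Mbps.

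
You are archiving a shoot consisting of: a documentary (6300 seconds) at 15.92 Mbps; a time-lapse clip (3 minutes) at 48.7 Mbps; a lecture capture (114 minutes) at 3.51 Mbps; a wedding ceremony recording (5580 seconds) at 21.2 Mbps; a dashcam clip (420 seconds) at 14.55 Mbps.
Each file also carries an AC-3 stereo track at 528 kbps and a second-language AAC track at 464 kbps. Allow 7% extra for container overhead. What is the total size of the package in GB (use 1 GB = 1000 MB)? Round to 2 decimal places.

Audio total: 528 + 464 = 992 kbps = 0.992 Mbps.
documentary: 16.912 Mbps × 6300 s × 1.07 = 114003.8 Mb
time-lapse clip: 49.692 Mbps × 180 s × 1.07 = 9570.7 Mb
lecture capture: 4.502 Mbps × 6840 s × 1.07 = 32949.2 Mb
wedding ceremony recording: 22.192 Mbps × 5580 s × 1.07 = 132499.6 Mb
dashcam clip: 15.542 Mbps × 420 s × 1.07 = 6984.6 Mb
Total: 296007.8 Mb = 37001.0 MB.
= 37.00 GB.

37.00 GB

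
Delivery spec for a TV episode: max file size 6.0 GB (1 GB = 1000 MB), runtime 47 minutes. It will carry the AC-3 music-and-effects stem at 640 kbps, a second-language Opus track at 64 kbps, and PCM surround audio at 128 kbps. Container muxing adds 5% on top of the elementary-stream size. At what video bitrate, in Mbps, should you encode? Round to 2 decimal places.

15.38 Mbps

Budget: 6.0 GB = 48000.0 Mb.
Stream payload after overhead: 48000.0 / 1.05 = 45714.3 Mb.
47 min = 2820 s
Total bitrate budget: 45714.3 Mb / 2820 s = 16.211 Mbps.
Audio total: 640 + 64 + 128 = 832 kbps = 0.832 Mbps.
Video: 16.211 − 0.832 = 15.379 Mbps.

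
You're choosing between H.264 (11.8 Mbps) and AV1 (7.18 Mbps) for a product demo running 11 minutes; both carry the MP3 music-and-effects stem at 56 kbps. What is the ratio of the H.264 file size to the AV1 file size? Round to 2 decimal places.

1.64

11 min = 660 s
Audio: 56 kbps = 0.056 Mbps.
H.264: 11.856 Mbps × 660 s = 7825.0 Mb = 0.911 GiB.
AV1: 7.236 Mbps × 660 s = 4775.8 Mb = 0.556 GiB.
Ratio: 0.911 / 0.556 = 1.638.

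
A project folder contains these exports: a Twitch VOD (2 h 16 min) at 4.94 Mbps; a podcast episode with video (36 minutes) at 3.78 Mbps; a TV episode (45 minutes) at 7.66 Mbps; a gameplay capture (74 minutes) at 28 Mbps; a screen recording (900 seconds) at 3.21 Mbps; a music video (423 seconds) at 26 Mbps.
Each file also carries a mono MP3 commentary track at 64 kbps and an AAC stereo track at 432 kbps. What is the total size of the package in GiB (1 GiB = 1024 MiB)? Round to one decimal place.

Audio total: 64 + 432 = 496 kbps = 0.496 Mbps.
Twitch VOD: 5.436 Mbps × 8160 s = 44357.8 Mb
podcast episode with video: 4.276 Mbps × 2160 s = 9236.2 Mb
TV episode: 8.156 Mbps × 2700 s = 22021.2 Mb
gameplay capture: 28.496 Mbps × 4440 s = 126522.2 Mb
screen recording: 3.706 Mbps × 900 s = 3335.4 Mb
music video: 26.496 Mbps × 423 s = 11207.8 Mb
Total: 216680.6 Mb = 27085.1 MB.
= 25.22 GiB.

25.2 GiB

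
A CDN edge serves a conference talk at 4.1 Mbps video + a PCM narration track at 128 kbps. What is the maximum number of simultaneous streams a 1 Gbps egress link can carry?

236

Audio: 128 kbps = 0.128 Mbps.
Per-viewer media rate: 4.228 Mbps.
1 Gbps = 1,000 Mbps; 1,000 / 4.228 = 236.52 → 236 viewers.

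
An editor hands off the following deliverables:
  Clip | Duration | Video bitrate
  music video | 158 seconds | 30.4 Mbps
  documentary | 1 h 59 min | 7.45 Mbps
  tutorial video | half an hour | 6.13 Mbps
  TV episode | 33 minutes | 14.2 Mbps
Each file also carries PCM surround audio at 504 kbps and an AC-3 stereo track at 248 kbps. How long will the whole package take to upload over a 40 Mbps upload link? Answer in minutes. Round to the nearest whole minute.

Audio total: 504 + 248 = 752 kbps = 0.752 Mbps.
music video: 31.152 Mbps × 158 s = 4922.0 Mb
documentary: 8.202 Mbps × 7140 s = 58562.3 Mb
tutorial video: 6.882 Mbps × 1800 s = 12387.6 Mb
TV episode: 14.952 Mbps × 1980 s = 29605.0 Mb
Total: 105476.9 Mb = 13184.6 MB.
At 40 Mbps: 105476.9 / 40 = 2637 s ≈ 43.9 minutes.

44 minutes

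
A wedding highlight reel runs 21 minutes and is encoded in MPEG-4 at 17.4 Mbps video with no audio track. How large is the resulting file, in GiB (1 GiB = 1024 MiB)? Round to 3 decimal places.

21 min = 1260 s
Total bitrate: 17.4 Mbps.
Stream data: 17.400 Mbps × 1260 s = 21924.0 Mb.
21,924 Mb = 2,740,500,000 bytes ÷ 1,073,741,824 = 2.552 GiB.

2.552 GiB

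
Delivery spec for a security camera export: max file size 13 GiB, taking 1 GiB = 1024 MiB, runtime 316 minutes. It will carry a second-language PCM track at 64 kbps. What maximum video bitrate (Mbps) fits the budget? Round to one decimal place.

Budget: 13 GiB = 111669.1 Mb.
316 min = 18960 s
Total bitrate budget: 111669.1 Mb / 18960 s = 5.890 Mbps.
Audio: 64 kbps = 0.064 Mbps.
Video: 5.890 − 0.064 = 5.826 Mbps.

5.8 Mbps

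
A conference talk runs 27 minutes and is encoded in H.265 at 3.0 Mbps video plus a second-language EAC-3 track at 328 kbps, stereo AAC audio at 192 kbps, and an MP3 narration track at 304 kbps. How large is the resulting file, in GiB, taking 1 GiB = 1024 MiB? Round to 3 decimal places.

0.721 GiB

27 min = 1620 s
Audio total: 328 + 192 + 304 = 824 kbps = 0.824 Mbps.
Total bitrate: 3.0 + 0.824 = 3.824 Mbps.
Stream data: 3.824 Mbps × 1620 s = 6194.9 Mb.
6,195 Mb = 774,360,000 bytes ÷ 1,073,741,824 = 0.7212 GiB.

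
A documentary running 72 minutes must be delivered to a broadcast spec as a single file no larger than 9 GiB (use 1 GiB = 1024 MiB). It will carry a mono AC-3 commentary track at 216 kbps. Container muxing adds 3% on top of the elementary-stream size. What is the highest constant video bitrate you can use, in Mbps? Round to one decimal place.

Budget: 9 GiB = 77309.4 Mb.
Stream payload after overhead: 77309.4 / 1.03 = 75057.7 Mb.
72 min = 4320 s
Total bitrate budget: 75057.7 Mb / 4320 s = 17.374 Mbps.
Audio: 216 kbps = 0.216 Mbps.
Video: 17.374 − 0.216 = 17.158 Mbps.

17.2 Mbps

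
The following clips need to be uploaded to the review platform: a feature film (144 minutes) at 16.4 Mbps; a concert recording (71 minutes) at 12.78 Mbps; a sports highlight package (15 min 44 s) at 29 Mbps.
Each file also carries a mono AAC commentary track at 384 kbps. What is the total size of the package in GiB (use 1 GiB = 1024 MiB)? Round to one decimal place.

26.6 GiB

Audio: 384 kbps = 0.384 Mbps.
feature film: 16.784 Mbps × 8640 s = 145013.8 Mb
concert recording: 13.164 Mbps × 4260 s = 56078.6 Mb
sports highlight package: 29.384 Mbps × 944 s = 27738.5 Mb
Total: 228830.9 Mb = 28603.9 MB.
= 26.64 GiB.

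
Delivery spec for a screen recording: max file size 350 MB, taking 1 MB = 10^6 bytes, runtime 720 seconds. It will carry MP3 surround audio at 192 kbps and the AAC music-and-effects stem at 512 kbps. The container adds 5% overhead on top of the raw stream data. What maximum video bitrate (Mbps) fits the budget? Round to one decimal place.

3.0 Mbps

Budget: 350 MB = 2800.0 Mb.
Stream payload after overhead: 2800.0 / 1.05 = 2666.7 Mb.
Total bitrate budget: 2666.7 Mb / 720 s = 3.704 Mbps.
Audio total: 192 + 512 = 704 kbps = 0.704 Mbps.
Video: 3.704 − 0.704 = 3.000 Mbps.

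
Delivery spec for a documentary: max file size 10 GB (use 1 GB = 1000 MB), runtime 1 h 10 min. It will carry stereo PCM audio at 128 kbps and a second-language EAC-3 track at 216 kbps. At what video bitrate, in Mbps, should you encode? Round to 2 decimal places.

Budget: 10 GB = 80000.0 Mb.
1 h 10 min = 70 min = 4200 s
Total bitrate budget: 80000.0 Mb / 4200 s = 19.048 Mbps.
Audio total: 128 + 216 = 344 kbps = 0.344 Mbps.
Video: 19.048 − 0.344 = 18.704 Mbps.

18.70 Mbps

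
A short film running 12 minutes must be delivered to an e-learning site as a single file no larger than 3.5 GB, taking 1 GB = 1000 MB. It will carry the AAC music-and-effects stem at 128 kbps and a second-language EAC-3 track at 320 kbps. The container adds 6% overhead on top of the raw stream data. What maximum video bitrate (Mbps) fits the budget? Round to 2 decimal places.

Budget: 3.5 GB = 28000.0 Mb.
Stream payload after overhead: 28000.0 / 1.06 = 26415.1 Mb.
12 min = 720 s
Total bitrate budget: 26415.1 Mb / 720 s = 36.688 Mbps.
Audio total: 128 + 320 = 448 kbps = 0.448 Mbps.
Video: 36.688 − 0.448 = 36.240 Mbps.

36.24 Mbps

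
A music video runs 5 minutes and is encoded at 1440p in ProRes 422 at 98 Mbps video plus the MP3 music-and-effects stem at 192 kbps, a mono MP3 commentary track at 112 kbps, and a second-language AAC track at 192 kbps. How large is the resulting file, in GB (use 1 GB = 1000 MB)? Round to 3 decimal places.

3.694 GB

5 min = 300 s
Audio total: 192 + 112 + 192 = 496 kbps = 0.496 Mbps.
Total bitrate: 98 + 0.496 = 98.496 Mbps.
Stream data: 98.496 Mbps × 300 s = 29548.8 Mb.
29,549 Mb ÷ 8 = 3,694 MB → 3.694 GB.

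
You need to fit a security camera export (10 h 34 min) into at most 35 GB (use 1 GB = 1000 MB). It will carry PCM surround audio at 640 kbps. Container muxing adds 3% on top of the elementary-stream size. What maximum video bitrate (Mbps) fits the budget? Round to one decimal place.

6.5 Mbps

Budget: 35 GB = 280000.0 Mb.
Stream payload after overhead: 280000.0 / 1.03 = 271844.7 Mb.
10 h 34 min = 634 min = 38040 s
Total bitrate budget: 271844.7 Mb / 38040 s = 7.146 Mbps.
Audio: 640 kbps = 0.640 Mbps.
Video: 7.146 − 0.640 = 6.506 Mbps.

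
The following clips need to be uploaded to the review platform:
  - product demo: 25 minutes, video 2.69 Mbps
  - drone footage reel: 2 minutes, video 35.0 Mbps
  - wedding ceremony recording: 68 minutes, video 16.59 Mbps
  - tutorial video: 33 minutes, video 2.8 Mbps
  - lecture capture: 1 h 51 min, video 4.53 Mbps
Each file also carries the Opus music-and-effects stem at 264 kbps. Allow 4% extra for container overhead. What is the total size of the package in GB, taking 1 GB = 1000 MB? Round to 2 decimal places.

15.00 GB

Audio: 264 kbps = 0.264 Mbps.
product demo: 2.954 Mbps × 1500 s × 1.04 = 4608.2 Mb
drone footage reel: 35.264 Mbps × 120 s × 1.04 = 4400.9 Mb
wedding ceremony recording: 16.854 Mbps × 4080 s × 1.04 = 71514.9 Mb
tutorial video: 3.064 Mbps × 1980 s × 1.04 = 6309.4 Mb
lecture capture: 4.794 Mbps × 6660 s × 1.04 = 33205.2 Mb
Total: 120038.6 Mb = 15004.8 MB.
= 15.00 GB.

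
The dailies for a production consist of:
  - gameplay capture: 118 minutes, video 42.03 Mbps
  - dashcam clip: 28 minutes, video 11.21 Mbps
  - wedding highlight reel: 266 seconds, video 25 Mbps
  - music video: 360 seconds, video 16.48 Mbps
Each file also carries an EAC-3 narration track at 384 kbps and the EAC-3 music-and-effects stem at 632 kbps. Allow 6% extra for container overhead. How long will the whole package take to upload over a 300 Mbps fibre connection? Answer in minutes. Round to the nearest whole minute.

Audio total: 384 + 632 = 1016 kbps = 1.016 Mbps.
gameplay capture: 43.046 Mbps × 7080 s × 1.06 = 323051.6 Mb
dashcam clip: 12.226 Mbps × 1680 s × 1.06 = 21772.1 Mb
wedding highlight reel: 26.016 Mbps × 266 s × 1.06 = 7335.5 Mb
music video: 17.496 Mbps × 360 s × 1.06 = 6676.5 Mb
Total: 358835.6 Mb = 44854.5 MB.
At 300 Mbps: 358835.6 / 300 = 1196 s ≈ 19.9 minutes.

20 minutes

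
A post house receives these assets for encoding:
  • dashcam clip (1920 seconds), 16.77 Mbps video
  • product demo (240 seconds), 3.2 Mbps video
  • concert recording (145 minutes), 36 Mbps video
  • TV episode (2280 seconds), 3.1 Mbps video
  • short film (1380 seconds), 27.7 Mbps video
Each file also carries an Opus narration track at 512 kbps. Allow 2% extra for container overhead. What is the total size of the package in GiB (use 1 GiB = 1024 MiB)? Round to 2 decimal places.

Audio: 512 kbps = 0.512 Mbps.
dashcam clip: 17.282 Mbps × 1920 s × 1.02 = 33845.1 Mb
product demo: 3.712 Mbps × 240 s × 1.02 = 908.7 Mb
concert recording: 36.512 Mbps × 8700 s × 1.02 = 324007.5 Mb
TV episode: 3.612 Mbps × 2280 s × 1.02 = 8400.1 Mb
short film: 28.212 Mbps × 1380 s × 1.02 = 39711.2 Mb
Total: 406872.5 Mb = 50859.1 MB.
= 47.37 GiB.

47.37 GiB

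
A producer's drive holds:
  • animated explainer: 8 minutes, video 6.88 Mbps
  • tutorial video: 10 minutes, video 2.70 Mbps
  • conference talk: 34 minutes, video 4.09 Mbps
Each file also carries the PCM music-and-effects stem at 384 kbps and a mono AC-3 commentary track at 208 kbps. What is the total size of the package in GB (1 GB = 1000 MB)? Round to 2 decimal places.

1.89 GB

Audio total: 384 + 208 = 592 kbps = 0.592 Mbps.
animated explainer: 7.472 Mbps × 480 s = 3586.6 Mb
tutorial video: 3.292 Mbps × 600 s = 1975.2 Mb
conference talk: 4.682 Mbps × 2040 s = 9551.3 Mb
Total: 15113.0 Mb = 1889.1 MB.
= 1.889 GB.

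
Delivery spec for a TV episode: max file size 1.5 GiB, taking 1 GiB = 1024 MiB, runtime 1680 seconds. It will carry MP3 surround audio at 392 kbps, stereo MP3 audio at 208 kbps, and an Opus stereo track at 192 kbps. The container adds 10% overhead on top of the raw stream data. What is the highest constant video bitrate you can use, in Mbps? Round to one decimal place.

6.2 Mbps

Budget: 1.5 GiB = 12884.9 Mb.
Stream payload after overhead: 12884.9 / 1.10 = 11713.5 Mb.
Total bitrate budget: 11713.5 Mb / 1680 s = 6.972 Mbps.
Audio total: 392 + 208 + 192 = 792 kbps = 0.792 Mbps.
Video: 6.972 − 0.792 = 6.180 Mbps.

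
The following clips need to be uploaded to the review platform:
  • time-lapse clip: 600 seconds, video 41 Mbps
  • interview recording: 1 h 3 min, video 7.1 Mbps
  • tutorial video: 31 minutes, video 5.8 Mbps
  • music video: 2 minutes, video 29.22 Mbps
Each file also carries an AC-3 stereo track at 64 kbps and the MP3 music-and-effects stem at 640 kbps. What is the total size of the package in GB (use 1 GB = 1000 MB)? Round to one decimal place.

8.8 GB

Audio total: 64 + 640 = 704 kbps = 0.704 Mbps.
time-lapse clip: 41.704 Mbps × 600 s = 25022.4 Mb
interview recording: 7.804 Mbps × 3780 s = 29499.1 Mb
tutorial video: 6.504 Mbps × 1860 s = 12097.4 Mb
music video: 29.924 Mbps × 120 s = 3590.9 Mb
Total: 70209.8 Mb = 8776.2 MB.
= 8.776 GB.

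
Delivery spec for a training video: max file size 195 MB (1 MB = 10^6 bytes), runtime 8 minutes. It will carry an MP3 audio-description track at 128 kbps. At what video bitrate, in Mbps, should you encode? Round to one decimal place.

3.1 Mbps

Budget: 195 MB = 1560.0 Mb.
8 min = 480 s
Total bitrate budget: 1560.0 Mb / 480 s = 3.250 Mbps.
Audio: 128 kbps = 0.128 Mbps.
Video: 3.250 − 0.128 = 3.122 Mbps.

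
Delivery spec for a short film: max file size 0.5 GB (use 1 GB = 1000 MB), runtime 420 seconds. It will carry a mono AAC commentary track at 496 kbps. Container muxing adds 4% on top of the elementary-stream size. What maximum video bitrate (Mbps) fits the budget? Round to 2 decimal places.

8.66 Mbps

Budget: 0.5 GB = 4000.0 Mb.
Stream payload after overhead: 4000.0 / 1.04 = 3846.2 Mb.
Total bitrate budget: 3846.2 Mb / 420 s = 9.158 Mbps.
Audio: 496 kbps = 0.496 Mbps.
Video: 9.158 − 0.496 = 8.662 Mbps.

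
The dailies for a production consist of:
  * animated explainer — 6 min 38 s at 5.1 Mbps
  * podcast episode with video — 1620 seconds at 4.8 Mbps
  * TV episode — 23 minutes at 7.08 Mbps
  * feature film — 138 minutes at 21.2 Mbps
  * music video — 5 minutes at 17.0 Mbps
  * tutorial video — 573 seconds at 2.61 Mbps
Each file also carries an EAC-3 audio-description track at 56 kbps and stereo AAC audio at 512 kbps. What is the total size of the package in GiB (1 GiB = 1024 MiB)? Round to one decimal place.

Audio total: 56 + 512 = 568 kbps = 0.568 Mbps.
animated explainer: 5.668 Mbps × 398 s = 2255.9 Mb
podcast episode with video: 5.368 Mbps × 1620 s = 8696.2 Mb
TV episode: 7.648 Mbps × 1380 s = 10554.2 Mb
feature film: 21.768 Mbps × 8280 s = 180239.0 Mb
music video: 17.568 Mbps × 300 s = 5270.4 Mb
tutorial video: 3.178 Mbps × 573 s = 1821.0 Mb
Total: 208836.7 Mb = 26104.6 MB.
= 24.31 GiB.

24.3 GiB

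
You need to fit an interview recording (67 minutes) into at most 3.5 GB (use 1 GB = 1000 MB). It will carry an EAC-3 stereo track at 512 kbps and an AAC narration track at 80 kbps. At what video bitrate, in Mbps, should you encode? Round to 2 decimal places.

Budget: 3.5 GB = 28000.0 Mb.
67 min = 4020 s
Total bitrate budget: 28000.0 Mb / 4020 s = 6.965 Mbps.
Audio total: 512 + 80 = 592 kbps = 0.592 Mbps.
Video: 6.965 − 0.592 = 6.373 Mbps.

6.37 Mbps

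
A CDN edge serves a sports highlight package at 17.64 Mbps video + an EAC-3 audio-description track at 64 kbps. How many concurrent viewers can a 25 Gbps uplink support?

1412

Audio: 64 kbps = 0.064 Mbps.
Per-viewer media rate: 17.704 Mbps.
25 Gbps = 25,000 Mbps; 25,000 / 17.704 = 1412.11 → 1412 viewers.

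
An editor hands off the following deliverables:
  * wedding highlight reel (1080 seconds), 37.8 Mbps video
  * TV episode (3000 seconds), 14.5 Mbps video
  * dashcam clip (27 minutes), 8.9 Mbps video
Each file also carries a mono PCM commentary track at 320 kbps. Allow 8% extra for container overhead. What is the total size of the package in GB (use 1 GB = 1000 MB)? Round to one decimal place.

Audio: 320 kbps = 0.320 Mbps.
wedding highlight reel: 38.120 Mbps × 1080 s × 1.08 = 44463.2 Mb
TV episode: 14.820 Mbps × 3000 s × 1.08 = 48016.8 Mb
dashcam clip: 9.220 Mbps × 1620 s × 1.08 = 16131.3 Mb
Total: 108611.3 Mb = 13576.4 MB.
= 13.58 GB.

13.6 GB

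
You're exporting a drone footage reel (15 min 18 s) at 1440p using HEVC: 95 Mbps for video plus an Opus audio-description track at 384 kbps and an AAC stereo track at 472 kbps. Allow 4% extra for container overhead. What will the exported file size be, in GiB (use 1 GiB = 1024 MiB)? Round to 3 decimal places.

10.654 GiB

15 min 18 s = 918 s
Audio total: 384 + 472 = 856 kbps = 0.856 Mbps.
Total bitrate: 95 + 0.856 = 95.856 Mbps.
Stream data: 95.856 Mbps × 918 s = 87995.8 Mb.
With 4% container overhead: ×1.04.
91,516 Mb = 11,439,455,040 bytes ÷ 1,073,741,824 = 10.65 GiB.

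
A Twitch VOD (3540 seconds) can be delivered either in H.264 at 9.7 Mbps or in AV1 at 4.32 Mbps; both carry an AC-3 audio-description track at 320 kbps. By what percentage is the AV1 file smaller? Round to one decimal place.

53.7%

Audio: 320 kbps = 0.320 Mbps.
H.264: 10.020 Mbps × 3540 s = 35470.8 Mb = 4.434 GB.
AV1: 4.640 Mbps × 3540 s = 16425.6 Mb = 2.053 GB.
Reduction: (1 − 2.053/4.434) × 100 = 53.69%.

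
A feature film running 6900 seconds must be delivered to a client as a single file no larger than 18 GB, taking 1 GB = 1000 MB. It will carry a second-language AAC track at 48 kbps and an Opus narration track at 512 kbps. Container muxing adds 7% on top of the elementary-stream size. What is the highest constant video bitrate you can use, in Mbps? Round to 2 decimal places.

Budget: 18 GB = 144000.0 Mb.
Stream payload after overhead: 144000.0 / 1.07 = 134579.4 Mb.
Total bitrate budget: 134579.4 Mb / 6900 s = 19.504 Mbps.
Audio total: 48 + 512 = 560 kbps = 0.560 Mbps.
Video: 19.504 − 0.560 = 18.944 Mbps.

18.94 Mbps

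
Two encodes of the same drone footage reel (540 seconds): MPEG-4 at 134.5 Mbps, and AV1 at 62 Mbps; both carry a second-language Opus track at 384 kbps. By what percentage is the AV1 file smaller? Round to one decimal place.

Audio: 384 kbps = 0.384 Mbps.
MPEG-4: 134.884 Mbps × 540 s = 72837.4 Mb = 9.105 GB.
AV1: 62.384 Mbps × 540 s = 33687.4 Mb = 4.211 GB.
Reduction: (1 − 4.211/9.105) × 100 = 53.75%.

53.7%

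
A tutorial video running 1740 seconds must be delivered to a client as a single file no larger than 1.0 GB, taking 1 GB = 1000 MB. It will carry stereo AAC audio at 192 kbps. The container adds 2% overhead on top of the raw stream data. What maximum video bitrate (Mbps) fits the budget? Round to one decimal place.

Budget: 1.0 GB = 8000.0 Mb.
Stream payload after overhead: 8000.0 / 1.02 = 7843.1 Mb.
Total bitrate budget: 7843.1 Mb / 1740 s = 4.508 Mbps.
Audio: 192 kbps = 0.192 Mbps.
Video: 4.508 − 0.192 = 4.316 Mbps.

4.3 Mbps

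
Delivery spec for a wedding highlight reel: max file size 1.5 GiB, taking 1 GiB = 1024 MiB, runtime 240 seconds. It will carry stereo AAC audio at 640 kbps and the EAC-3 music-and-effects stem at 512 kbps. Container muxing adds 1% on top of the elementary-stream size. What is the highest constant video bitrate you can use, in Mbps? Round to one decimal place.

Budget: 1.5 GiB = 12884.9 Mb.
Stream payload after overhead: 12884.9 / 1.01 = 12757.3 Mb.
Total bitrate budget: 12757.3 Mb / 240 s = 53.156 Mbps.
Audio total: 640 + 512 = 1152 kbps = 1.152 Mbps.
Video: 53.156 − 1.152 = 52.004 Mbps.

52.0 Mbps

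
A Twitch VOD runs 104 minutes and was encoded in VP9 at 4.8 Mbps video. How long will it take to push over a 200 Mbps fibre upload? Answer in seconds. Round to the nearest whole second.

104 min = 6240 s
File: 4.800 Mbps × 6240 s = 29952.0 Mb.
At 200 Mbps: 29952.0 / 200 = 149.8 s ≈ 150 seconds.

150 seconds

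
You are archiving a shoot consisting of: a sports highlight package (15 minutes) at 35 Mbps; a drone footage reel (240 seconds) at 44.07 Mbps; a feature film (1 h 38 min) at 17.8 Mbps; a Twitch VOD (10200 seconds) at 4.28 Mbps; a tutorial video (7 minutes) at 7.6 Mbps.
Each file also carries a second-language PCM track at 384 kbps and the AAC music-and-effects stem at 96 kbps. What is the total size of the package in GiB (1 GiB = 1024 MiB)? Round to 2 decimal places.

Audio total: 384 + 96 = 480 kbps = 0.480 Mbps.
sports highlight package: 35.480 Mbps × 900 s = 31932.0 Mb
drone footage reel: 44.550 Mbps × 240 s = 10692.0 Mb
feature film: 18.280 Mbps × 5880 s = 107486.4 Mb
Twitch VOD: 4.760 Mbps × 10200 s = 48552.0 Mb
tutorial video: 8.080 Mbps × 420 s = 3393.6 Mb
Total: 202056.0 Mb = 25257.0 MB.
= 23.52 GiB.

23.52 GiB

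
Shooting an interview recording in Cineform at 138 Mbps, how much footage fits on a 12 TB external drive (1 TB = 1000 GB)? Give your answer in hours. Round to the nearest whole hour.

193 hours

Capacity: 12 TB = 96,000,000 Mb.
Recording time: 96,000,000 / 138.000 = 695,652 s ≈ 193 hours.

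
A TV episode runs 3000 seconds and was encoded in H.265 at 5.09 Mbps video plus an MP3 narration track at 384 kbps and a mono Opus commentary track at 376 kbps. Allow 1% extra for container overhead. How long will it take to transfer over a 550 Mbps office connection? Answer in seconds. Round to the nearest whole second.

Audio total: 384 + 376 = 760 kbps = 0.760 Mbps.
Total bitrate: 5.850 Mbps.
File: 5.850 Mbps × 3000 s = 17550.0 Mb.
With 1% container overhead: ×1.01. → 17725.5 Mb.
At 550 Mbps: 17725.5 / 550 = 32.2 s ≈ 32.2 seconds.

32 seconds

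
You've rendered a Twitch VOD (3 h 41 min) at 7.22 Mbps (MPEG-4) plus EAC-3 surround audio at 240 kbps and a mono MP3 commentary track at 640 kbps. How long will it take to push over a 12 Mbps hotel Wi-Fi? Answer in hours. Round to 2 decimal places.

3 h 41 min = 221 min = 13260 s
Audio total: 240 + 640 = 880 kbps = 0.880 Mbps.
Total bitrate: 8.100 Mbps.
File: 8.100 Mbps × 13260 s = 107406.0 Mb.
At 12 Mbps: 107406.0 / 12 = 8950.5 s ≈ 2.49 hours.

2.49 hours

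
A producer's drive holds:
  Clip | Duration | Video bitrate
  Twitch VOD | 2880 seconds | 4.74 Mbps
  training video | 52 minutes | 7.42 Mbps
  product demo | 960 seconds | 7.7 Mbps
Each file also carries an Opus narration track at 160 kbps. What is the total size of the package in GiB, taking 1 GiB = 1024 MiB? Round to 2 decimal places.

5.27 GiB

Audio: 160 kbps = 0.160 Mbps.
Twitch VOD: 4.900 Mbps × 2880 s = 14112.0 Mb
training video: 7.580 Mbps × 3120 s = 23649.6 Mb
product demo: 7.860 Mbps × 960 s = 7545.6 Mb
Total: 45307.2 Mb = 5663.4 MB.
= 5.274 GiB.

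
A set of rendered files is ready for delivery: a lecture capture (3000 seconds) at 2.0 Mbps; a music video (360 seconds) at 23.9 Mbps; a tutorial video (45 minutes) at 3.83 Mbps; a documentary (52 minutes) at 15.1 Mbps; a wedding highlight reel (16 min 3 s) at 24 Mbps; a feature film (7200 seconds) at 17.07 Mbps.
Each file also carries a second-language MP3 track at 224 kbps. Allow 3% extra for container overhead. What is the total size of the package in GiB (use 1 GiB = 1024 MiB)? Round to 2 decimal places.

26.61 GiB

Audio: 224 kbps = 0.224 Mbps.
lecture capture: 2.224 Mbps × 3000 s × 1.03 = 6872.2 Mb
music video: 24.124 Mbps × 360 s × 1.03 = 8945.2 Mb
tutorial video: 4.054 Mbps × 2700 s × 1.03 = 11274.2 Mb
documentary: 15.324 Mbps × 3120 s × 1.03 = 49245.2 Mb
wedding highlight reel: 24.224 Mbps × 963 s × 1.03 = 24027.5 Mb
feature film: 17.294 Mbps × 7200 s × 1.03 = 128252.3 Mb
Total: 228616.6 Mb = 28577.1 MB.
= 26.61 GiB.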